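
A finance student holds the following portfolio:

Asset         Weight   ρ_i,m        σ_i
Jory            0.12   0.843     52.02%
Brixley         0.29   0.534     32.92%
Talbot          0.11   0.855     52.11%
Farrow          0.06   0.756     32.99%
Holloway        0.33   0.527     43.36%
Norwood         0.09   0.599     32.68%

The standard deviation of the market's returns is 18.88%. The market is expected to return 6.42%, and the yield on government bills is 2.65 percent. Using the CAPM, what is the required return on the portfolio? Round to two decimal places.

β_Jory = 0.843 × 52.02% / 18.88% = 2.3227
β_Brixley = 0.534 × 32.92% / 18.88% = 0.9311
β_Talbot = 0.855 × 52.11% / 18.88% = 2.3599
β_Farrow = 0.756 × 32.99% / 18.88% = 1.3210
β_Holloway = 0.527 × 43.36% / 18.88% = 1.2103
β_Norwood = 0.599 × 32.68% / 18.88% = 1.0368
β_P = Σ w_i β_i = 0.12×2.3227 + 0.29×0.9311 + 0.11×2.3599 + 0.06×1.3210 + 0.33×1.2103 + 0.09×1.0368 = 1.3803
MRP = 6.42% − 2.65% = 3.77%
E(R_P) = R_f + β_P × MRP = 2.65% + 1.3803 × 3.77% = 7.85%

7.85%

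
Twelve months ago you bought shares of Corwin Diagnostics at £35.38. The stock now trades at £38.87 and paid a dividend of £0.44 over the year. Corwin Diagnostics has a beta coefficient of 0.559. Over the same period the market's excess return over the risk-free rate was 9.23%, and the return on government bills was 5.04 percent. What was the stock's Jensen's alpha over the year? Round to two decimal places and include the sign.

+0.91%

Realised HPR = (P1 + D1 − P0) / P0 = (38.87 + 0.44 − 35.38) / 35.38 = 3.93 / 35.38 = 11.1080%
CAPM required = R_f + β·MRP = 5.04% + 0.559 × 9.23% = 10.19957%
α = realised − required = 11.1080% − 10.19957% = +0.91%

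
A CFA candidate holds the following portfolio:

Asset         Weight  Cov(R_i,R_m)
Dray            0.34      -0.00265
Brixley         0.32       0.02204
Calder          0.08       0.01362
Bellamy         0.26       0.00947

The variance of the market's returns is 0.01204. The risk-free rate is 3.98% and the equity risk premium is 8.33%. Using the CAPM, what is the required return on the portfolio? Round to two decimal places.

10.69%

β_Dray = -0.00265 / 0.01204 = -0.2201
β_Brixley = 0.02204 / 0.01204 = 1.8306
β_Calder = 0.01362 / 0.01204 = 1.1312
β_Bellamy = 0.00947 / 0.01204 = 0.7865
β_P = Σ w_i β_i = 0.34×-0.2201 + 0.32×1.8306 + 0.08×1.1312 + 0.26×0.7865 = 0.8059
E(R_P) = R_f + β_P × MRP = 3.98% + 0.8059 × 8.33% = 10.69%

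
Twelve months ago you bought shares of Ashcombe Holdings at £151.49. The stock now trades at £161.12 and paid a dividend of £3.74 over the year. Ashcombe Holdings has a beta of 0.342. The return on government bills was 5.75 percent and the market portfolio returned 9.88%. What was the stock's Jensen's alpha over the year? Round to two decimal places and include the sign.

+1.66%

Realised HPR = (P1 + D1 − P0) / P0 = (161.12 + 3.74 − 151.49) / 151.49 = 13.37 / 151.49 = 8.8257%
MRP = 9.88% − 5.75% = 4.13%
CAPM required = R_f + β·MRP = 5.75% + 0.342 × 4.13% = 7.16246%
α = realised − required = 8.8257% − 7.16246% = +1.66%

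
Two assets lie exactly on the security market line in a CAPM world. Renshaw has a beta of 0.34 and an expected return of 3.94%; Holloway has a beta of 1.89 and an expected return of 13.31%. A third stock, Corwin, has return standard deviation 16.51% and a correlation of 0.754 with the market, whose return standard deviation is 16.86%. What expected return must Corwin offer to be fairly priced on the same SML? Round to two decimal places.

MRP = (13.31% − 3.94%) / (1.89 − 0.34) = 6.0452%
R_f = 3.94% − 0.34 × 6.0452% = 1.8846%
β_Corwin = ρ·σ_i/σ_m = 0.754 × 16.51 / 16.86 = 0.7383
E(R_Corwin) = R_f + β × MRP = 1.8846% + 0.7383 × 6.0452% = 6.35%

6.35%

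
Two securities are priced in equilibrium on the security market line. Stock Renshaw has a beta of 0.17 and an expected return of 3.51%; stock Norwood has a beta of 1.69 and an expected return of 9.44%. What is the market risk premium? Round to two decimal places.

3.90%

Both satisfy E(R) = R_f + β·MRP, so the slope of the SML is
MRP = (9.44% − 3.51%) / (1.69 − 0.17) = 5.93% / 1.52 = 3.9013%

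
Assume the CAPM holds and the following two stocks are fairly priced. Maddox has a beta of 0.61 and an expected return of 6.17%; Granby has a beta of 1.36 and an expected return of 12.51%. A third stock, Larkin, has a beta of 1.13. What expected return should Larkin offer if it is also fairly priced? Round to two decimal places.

10.57%

MRP (SML slope) = (12.51% − 6.17%) / (1.36 − 0.61) = 6.34% / 0.75 = 8.4533%
R_f (intercept) = 6.17% − 0.61 × 8.4533% = 1.0135%
E(R_Larkin) = R_f + β × MRP = 1.0135% + 1.13 × 8.4533% = 10.57%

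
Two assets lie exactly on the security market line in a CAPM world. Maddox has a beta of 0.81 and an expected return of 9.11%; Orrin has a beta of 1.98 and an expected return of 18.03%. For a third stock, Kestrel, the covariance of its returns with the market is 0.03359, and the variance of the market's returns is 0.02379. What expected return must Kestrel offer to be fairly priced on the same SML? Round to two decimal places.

13.70%

MRP = (18.03% − 9.11%) / (1.98 − 0.81) = 7.6239%
R_f = 9.11% − 0.81 × 7.6239% = 2.9346%
β_Kestrel = Cov / Var(R_m) = 0.03359 / 0.02379 = 1.4119
E(R_Kestrel) = R_f + β × MRP = 2.9346% + 1.4119 × 7.6239% = 13.70%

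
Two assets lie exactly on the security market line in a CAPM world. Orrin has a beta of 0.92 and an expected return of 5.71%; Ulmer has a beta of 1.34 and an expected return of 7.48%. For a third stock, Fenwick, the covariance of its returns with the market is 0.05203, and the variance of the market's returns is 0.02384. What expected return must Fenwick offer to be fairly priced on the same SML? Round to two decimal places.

11.03%

MRP = (7.48% − 5.71%) / (1.34 − 0.92) = 4.2143%
R_f = 5.71% − 0.92 × 4.2143% = 1.8328%
β_Fenwick = Cov / Var(R_m) = 0.05203 / 0.02384 = 2.1825
E(R_Fenwick) = R_f + β × MRP = 1.8328% + 2.1825 × 4.2143% = 11.03%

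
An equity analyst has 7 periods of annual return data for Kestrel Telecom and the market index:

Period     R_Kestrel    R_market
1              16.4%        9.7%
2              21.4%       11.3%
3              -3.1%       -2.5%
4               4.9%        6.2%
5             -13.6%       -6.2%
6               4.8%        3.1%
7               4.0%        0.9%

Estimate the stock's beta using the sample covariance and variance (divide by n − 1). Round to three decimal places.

1.769

Mean R_i = (16.4 + 21.4 − 3.1 + 4.9 − 13.6 + 4.8 + 4.0) / 7 = 4.9714%
Mean R_m = (9.7 + 11.3 − 2.5 + 6.2 − 6.2 + 3.1 + 0.9) / 7 = 3.2143%
Σ(R_i − R̄_i)(R_m − R̄_m) = 429.9729  ⇒  Cov = 429.9729 / 6 = 71.6622
Σ(R_m − R̄_m)² = 243.0086  ⇒  Var(R_m) = 243.0086 / 6 = 40.5014
β = Cov / Var(R_m) = 71.6622 / 40.5014 = 1.7694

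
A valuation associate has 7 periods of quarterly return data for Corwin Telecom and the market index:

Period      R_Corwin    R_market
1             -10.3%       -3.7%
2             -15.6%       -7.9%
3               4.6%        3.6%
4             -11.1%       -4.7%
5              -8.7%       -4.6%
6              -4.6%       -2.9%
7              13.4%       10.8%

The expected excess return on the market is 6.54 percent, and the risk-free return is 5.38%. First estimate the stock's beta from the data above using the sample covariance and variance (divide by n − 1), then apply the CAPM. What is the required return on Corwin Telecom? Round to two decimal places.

Mean R_i = (-10.3 − 15.6 + 4.6 − 11.1 − 8.7 − 4.6 + 13.4) / 7 = -4.6143%
Mean R_m = (-3.7 − 7.9 + 3.6 − 4.7 − 4.6 − 2.9 + 10.8) / 7 = -1.3429%
Σ(R_i − R̄_i)(R_m − R̄_m) = 384.7857  ⇒  Cov = 384.7857 / 6 = 64.1310
Σ(R_m − R̄_m)² = 244.7371  ⇒  Var(R_m) = 244.7371 / 6 = 40.7895
β = Cov / Var(R_m) = 64.1310 / 40.7895 = 1.5722
E(R) = R_f + β × MRP = 5.38% + 1.5722 × 6.54% = 15.66%

15.66%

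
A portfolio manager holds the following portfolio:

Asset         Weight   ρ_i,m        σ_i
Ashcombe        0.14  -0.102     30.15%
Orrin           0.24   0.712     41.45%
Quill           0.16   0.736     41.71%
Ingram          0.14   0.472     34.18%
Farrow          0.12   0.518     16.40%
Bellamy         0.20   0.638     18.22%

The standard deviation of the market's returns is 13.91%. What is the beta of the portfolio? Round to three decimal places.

β_Ashcombe = -0.102 × 30.15% / 13.91% = -0.2211
β_Orrin = 0.712 × 41.45% / 13.91% = 2.1217
β_Quill = 0.736 × 41.71% / 13.91% = 2.2069
β_Ingram = 0.472 × 34.18% / 13.91% = 1.1598
β_Farrow = 0.518 × 16.40% / 13.91% = 0.6107
β_Bellamy = 0.638 × 18.22% / 13.91% = 0.8357
β_P = Σ w_i β_i = 0.14×-0.2211 + 0.24×2.1217 + 0.16×2.2069 + 0.14×1.1598 + 0.12×0.6107 + 0.20×0.8357 = 1.2342

1.234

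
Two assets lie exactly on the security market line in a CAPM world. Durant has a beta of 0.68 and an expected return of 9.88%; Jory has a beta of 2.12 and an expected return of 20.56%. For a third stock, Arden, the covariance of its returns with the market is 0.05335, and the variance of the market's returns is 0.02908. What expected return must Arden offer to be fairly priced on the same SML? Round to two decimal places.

MRP = (20.56% − 9.88%) / (2.12 − 0.68) = 7.4167%
R_f = 9.88% − 0.68 × 7.4167% = 4.8366%
β_Arden = Cov / Var(R_m) = 0.05335 / 0.02908 = 1.8346
E(R_Arden) = R_f + β × MRP = 4.8366% + 1.8346 × 7.4167% = 18.44%

18.44%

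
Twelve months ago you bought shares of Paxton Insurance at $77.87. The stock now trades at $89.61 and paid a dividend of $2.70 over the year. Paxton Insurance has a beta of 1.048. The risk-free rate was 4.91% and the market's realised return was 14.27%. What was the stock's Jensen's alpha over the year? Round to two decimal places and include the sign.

Realised HPR = (P1 + D1 − P0) / P0 = (89.61 + 2.70 − 77.87) / 77.87 = 14.44 / 77.87 = 18.5437%
MRP = 14.27% − 4.91% = 9.36%
CAPM required = R_f + β·MRP = 4.91% + 1.048 × 9.36% = 14.71928%
α = realised − required = 18.5437% − 14.71928% = +3.82%

+3.82%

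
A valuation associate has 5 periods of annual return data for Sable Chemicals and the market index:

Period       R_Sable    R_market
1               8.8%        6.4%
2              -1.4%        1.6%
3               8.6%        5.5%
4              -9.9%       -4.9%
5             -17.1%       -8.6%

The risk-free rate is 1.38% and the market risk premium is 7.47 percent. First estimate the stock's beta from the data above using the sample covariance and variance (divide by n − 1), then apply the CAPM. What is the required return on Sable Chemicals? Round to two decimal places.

Mean R_i = (8.8 − 1.4 + 8.6 − 9.9 − 17.1) / 5 = -2.2000%
Mean R_m = (6.4 + 1.6 + 5.5 − 4.9 − 8.6) / 5 = 0.0000%
Σ(R_i − R̄_i)(R_m − R̄_m) = 296.9500  ⇒  Cov = 296.9500 / 4 = 74.2375
Σ(R_m − R̄_m)² = 171.7400  ⇒  Var(R_m) = 171.7400 / 4 = 42.9350
β = Cov / Var(R_m) = 74.2375 / 42.9350 = 1.7291
E(R) = R_f + β × MRP = 1.38% + 1.7291 × 7.47% = 14.30%

14.30%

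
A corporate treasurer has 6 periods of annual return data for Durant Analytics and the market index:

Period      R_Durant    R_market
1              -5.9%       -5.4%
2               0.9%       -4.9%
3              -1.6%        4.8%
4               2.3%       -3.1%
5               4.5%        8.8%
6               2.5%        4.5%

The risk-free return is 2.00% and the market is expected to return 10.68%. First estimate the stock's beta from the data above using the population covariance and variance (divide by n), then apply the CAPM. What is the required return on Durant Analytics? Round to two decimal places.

Mean R_i = (-5.9 + 0.9 − 1.6 + 2.3 + 4.5 + 2.5) / 6 = 0.4500%
Mean R_m = (-5.4 − 4.9 + 4.8 − 3.1 + 8.8 + 4.5) / 6 = 0.7833%
Σ(R_i − R̄_i)(R_m − R̄_m) = 61.3750  ⇒  Cov = 61.3750 / 6 = 10.2292
Σ(R_m − R̄_m)² = 179.8283  ⇒  Var(R_m) = 179.8283 / 6 = 29.9714
β = Cov / Var(R_m) = 10.2292 / 29.9714 = 0.3413
MRP = 10.68% − 2.00% = 8.68%
E(R) = R_f + β × MRP = 2.00% + 0.3413 × 8.68% = 4.96%

4.96%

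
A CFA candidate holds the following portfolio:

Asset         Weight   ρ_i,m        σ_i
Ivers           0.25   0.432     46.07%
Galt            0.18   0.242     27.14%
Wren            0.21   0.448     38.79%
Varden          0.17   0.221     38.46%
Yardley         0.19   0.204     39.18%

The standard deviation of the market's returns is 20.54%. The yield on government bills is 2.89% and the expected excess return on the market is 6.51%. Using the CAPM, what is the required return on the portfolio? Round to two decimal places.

6.94%

β_Ivers = 0.432 × 46.07% / 20.54% = 0.9690
β_Galt = 0.242 × 27.14% / 20.54% = 0.3198
β_Wren = 0.448 × 38.79% / 20.54% = 0.8461
β_Varden = 0.221 × 38.46% / 20.54% = 0.4138
β_Yardley = 0.204 × 39.18% / 20.54% = 0.3891
β_P = Σ w_i β_i = 0.25×0.9690 + 0.18×0.3198 + 0.21×0.8461 + 0.17×0.4138 + 0.19×0.3891 = 0.6218
E(R_P) = R_f + β_P × MRP = 2.89% + 0.6218 × 6.51% = 6.94%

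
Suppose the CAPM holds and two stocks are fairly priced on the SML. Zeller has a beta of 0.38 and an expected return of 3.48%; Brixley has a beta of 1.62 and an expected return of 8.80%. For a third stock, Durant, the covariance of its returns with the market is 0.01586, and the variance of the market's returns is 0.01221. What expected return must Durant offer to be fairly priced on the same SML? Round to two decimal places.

MRP = (8.80% − 3.48%) / (1.62 − 0.38) = 4.2903%
R_f = 3.48% − 0.38 × 4.2903% = 1.8497%
β_Durant = Cov / Var(R_m) = 0.01586 / 0.01221 = 1.2989
E(R_Durant) = R_f + β × MRP = 1.8497% + 1.2989 × 4.2903% = 7.42%

7.42%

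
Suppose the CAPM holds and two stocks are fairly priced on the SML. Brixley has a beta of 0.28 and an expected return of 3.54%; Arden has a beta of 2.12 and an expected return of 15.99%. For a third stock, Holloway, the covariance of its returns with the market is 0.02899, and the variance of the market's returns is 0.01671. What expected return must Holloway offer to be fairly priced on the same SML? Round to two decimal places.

13.38%

MRP = (15.99% − 3.54%) / (2.12 − 0.28) = 6.7663%
R_f = 3.54% − 0.28 × 6.7663% = 1.6454%
β_Holloway = Cov / Var(R_m) = 0.02899 / 0.01671 = 1.7349
E(R_Holloway) = R_f + β × MRP = 1.6454% + 1.7349 × 6.7663% = 13.38%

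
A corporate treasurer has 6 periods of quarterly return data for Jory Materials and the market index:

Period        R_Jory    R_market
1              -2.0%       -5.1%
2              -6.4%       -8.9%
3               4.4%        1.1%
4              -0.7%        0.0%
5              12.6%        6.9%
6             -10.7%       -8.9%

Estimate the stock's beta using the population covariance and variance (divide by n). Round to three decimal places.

1.260

Mean R_i = (-2.0 − 6.4 + 4.4 − 0.7 + 12.6 − 10.7) / 6 = -0.4667%
Mean R_m = (-5.1 − 8.9 + 1.1 + 0.0 + 6.9 − 8.9) / 6 = -2.4833%
Σ(R_i − R̄_i)(R_m − R̄_m) = 247.2167  ⇒  Cov = 247.2167 / 6 = 41.2028
Σ(R_m − R̄_m)² = 196.2483  ⇒  Var(R_m) = 196.2483 / 6 = 32.7081
β = Cov / Var(R_m) = 41.2028 / 32.7081 = 1.2597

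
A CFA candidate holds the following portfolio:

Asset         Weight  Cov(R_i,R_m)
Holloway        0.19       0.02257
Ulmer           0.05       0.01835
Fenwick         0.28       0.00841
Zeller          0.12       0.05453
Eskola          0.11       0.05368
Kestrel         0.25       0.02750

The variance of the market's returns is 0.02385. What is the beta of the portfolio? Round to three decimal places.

β_Holloway = 0.02257 / 0.02385 = 0.9463
β_Ulmer = 0.01835 / 0.02385 = 0.7694
β_Fenwick = 0.00841 / 0.02385 = 0.3526
β_Zeller = 0.05453 / 0.02385 = 2.2864
β_Eskola = 0.05368 / 0.02385 = 2.2507
β_Kestrel = 0.02750 / 0.02385 = 1.1530
β_P = Σ w_i β_i = 0.19×0.9463 + 0.05×0.7694 + 0.28×0.3526 + 0.12×2.2864 + 0.11×2.2507 + 0.25×1.1530 = 1.1272

1.127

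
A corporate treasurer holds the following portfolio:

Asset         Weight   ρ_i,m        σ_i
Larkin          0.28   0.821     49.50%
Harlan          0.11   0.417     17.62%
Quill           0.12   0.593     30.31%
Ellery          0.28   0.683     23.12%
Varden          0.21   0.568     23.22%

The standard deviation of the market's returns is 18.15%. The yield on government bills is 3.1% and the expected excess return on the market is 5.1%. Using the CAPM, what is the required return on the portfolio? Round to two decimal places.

β_Larkin = 0.821 × 49.50% / 18.15% = 2.2391
β_Harlan = 0.417 × 17.62% / 18.15% = 0.4048
β_Quill = 0.593 × 30.31% / 18.15% = 0.9903
β_Ellery = 0.683 × 23.12% / 18.15% = 0.8700
β_Varden = 0.568 × 23.22% / 18.15% = 0.7267
β_P = Σ w_i β_i = 0.28×2.2391 + 0.11×0.4048 + 0.12×0.9903 + 0.28×0.8700 + 0.21×0.7267 = 1.1865
E(R_P) = R_f + β_P × MRP = 3.1% + 1.1865 × 5.1% = 9.15%

9.15%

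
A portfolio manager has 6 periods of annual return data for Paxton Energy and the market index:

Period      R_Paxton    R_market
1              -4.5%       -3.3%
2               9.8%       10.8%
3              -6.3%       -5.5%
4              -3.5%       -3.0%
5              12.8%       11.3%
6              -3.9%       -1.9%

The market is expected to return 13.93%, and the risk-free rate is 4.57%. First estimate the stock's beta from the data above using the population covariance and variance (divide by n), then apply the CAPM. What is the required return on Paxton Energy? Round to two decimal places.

Mean R_i = (-4.5 + 9.8 − 6.3 − 3.5 + 12.8 − 3.9) / 6 = 0.7333%
Mean R_m = (-3.3 + 10.8 − 5.5 − 3.0 + 11.3 − 1.9) / 6 = 1.4000%
Σ(R_i − R̄_i)(R_m − R̄_m) = 311.7300  ⇒  Cov = 311.7300 / 6 = 51.9550
Σ(R_m − R̄_m)² = 286.3200  ⇒  Var(R_m) = 286.3200 / 6 = 47.7200
β = Cov / Var(R_m) = 51.9550 / 47.7200 = 1.0887
MRP = 13.93% − 4.57% = 9.36%
E(R) = R_f + β × MRP = 4.57% + 1.0887 × 9.36% = 14.76%

14.76%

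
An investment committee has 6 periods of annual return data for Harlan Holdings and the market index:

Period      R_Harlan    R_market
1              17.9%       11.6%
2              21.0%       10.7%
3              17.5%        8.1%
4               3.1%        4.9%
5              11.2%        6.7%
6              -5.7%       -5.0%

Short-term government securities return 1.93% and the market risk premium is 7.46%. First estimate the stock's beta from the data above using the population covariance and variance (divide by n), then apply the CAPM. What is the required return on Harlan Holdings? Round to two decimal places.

14.00%

Mean R_i = (17.9 + 21.0 + 17.5 + 3.1 + 11.2 − 5.7) / 6 = 10.8333%
Mean R_m = (11.6 + 10.7 + 8.1 + 4.9 + 6.7 − 5.0) / 6 = 6.1667%
Σ(R_i − R̄_i)(R_m − R̄_m) = 291.9867  ⇒  Cov = 291.9867 / 6 = 48.6645
Σ(R_m − R̄_m)² = 180.3933  ⇒  Var(R_m) = 180.3933 / 6 = 30.0656
β = Cov / Var(R_m) = 48.6645 / 30.0656 = 1.6186
E(R) = R_f + β × MRP = 1.93% + 1.6186 × 7.46% = 14.00%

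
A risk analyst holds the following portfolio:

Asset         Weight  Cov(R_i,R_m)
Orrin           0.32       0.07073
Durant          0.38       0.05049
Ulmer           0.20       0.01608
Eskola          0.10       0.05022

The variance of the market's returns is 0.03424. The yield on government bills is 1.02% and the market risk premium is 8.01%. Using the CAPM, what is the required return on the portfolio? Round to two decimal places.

β_Orrin = 0.07073 / 0.03424 = 2.0657
β_Durant = 0.05049 / 0.03424 = 1.4746
β_Ulmer = 0.01608 / 0.03424 = 0.4696
β_Eskola = 0.05022 / 0.03424 = 1.4667
β_P = Σ w_i β_i = 0.32×2.0657 + 0.38×1.4746 + 0.20×0.4696 + 0.10×1.4667 = 1.4620
E(R_P) = R_f + β_P × MRP = 1.02% + 1.4620 × 8.01% = 12.73%

12.73%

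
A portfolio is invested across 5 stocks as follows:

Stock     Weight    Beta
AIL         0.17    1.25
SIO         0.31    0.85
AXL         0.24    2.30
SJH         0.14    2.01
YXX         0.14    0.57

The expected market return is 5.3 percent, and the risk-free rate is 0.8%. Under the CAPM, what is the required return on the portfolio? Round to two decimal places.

β_P = Σ w_i β_i = 0.17×1.25 + 0.31×0.85 + 0.24×2.30 + 0.14×2.01 + 0.14×0.57 = 1.3892
MRP = 5.3% − 0.8% = 4.50%
E(R_P) = R_f + β_P × MRP = 0.8% + 1.3892 × 4.5% = 7.05%

7.05%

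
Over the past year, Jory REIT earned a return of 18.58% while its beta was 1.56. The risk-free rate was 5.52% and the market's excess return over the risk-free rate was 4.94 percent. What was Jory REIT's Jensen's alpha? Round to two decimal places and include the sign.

+5.35%

CAPM benchmark = R_f + β(R_m − R_f) = 5.52% + 1.56 × 4.94% = 13.2264%
α = actual − benchmark = 18.58% − 13.2264% = +5.35%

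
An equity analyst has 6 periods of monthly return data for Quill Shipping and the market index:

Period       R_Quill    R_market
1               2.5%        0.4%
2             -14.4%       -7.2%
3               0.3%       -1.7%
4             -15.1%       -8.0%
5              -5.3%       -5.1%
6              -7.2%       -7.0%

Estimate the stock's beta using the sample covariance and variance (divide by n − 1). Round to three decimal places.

Mean R_i = (2.5 − 14.4 + 0.3 − 15.1 − 5.3 − 7.2) / 6 = -6.5333%
Mean R_m = (0.4 − 7.2 − 1.7 − 8.0 − 5.1 − 7.0) / 6 = -4.7667%
Σ(R_i − R̄_i)(R_m − R̄_m) = 115.5467  ⇒  Cov = 115.5467 / 5 = 23.1093
Σ(R_m − R̄_m)² = 57.5733  ⇒  Var(R_m) = 57.5733 / 5 = 11.5147
β = Cov / Var(R_m) = 23.1093 / 11.5147 = 2.0069

2.007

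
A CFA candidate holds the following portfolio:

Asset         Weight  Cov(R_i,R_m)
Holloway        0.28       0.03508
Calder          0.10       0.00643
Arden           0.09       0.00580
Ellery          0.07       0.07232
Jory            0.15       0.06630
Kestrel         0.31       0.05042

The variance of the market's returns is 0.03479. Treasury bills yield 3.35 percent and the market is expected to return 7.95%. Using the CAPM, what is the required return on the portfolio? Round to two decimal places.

8.85%

β_Holloway = 0.03508 / 0.03479 = 1.0083
β_Calder = 0.00643 / 0.03479 = 0.1848
β_Arden = 0.00580 / 0.03479 = 0.1667
β_Ellery = 0.07232 / 0.03479 = 2.0788
β_Jory = 0.06630 / 0.03479 = 1.9057
β_Kestrel = 0.05042 / 0.03479 = 1.4493
β_P = Σ w_i β_i = 0.28×1.0083 + 0.10×0.1848 + 0.09×0.1667 + 0.07×2.0788 + 0.15×1.9057 + 0.31×1.4493 = 1.1965
MRP = 7.95% − 3.35% = 4.60%
E(R_P) = R_f + β_P × MRP = 3.35% + 1.1965 × 4.60% = 8.85%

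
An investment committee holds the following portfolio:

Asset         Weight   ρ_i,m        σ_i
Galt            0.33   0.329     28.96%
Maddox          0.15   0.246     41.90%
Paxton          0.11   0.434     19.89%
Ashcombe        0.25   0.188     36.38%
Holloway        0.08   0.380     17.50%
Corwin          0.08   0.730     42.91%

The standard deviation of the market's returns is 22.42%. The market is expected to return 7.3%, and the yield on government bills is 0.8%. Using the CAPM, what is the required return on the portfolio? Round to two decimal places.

3.81%

β_Galt = 0.329 × 28.96% / 22.42% = 0.4250
β_Maddox = 0.246 × 41.90% / 22.42% = 0.4597
β_Paxton = 0.434 × 19.89% / 22.42% = 0.3850
β_Ashcombe = 0.188 × 36.38% / 22.42% = 0.3051
β_Holloway = 0.380 × 17.50% / 22.42% = 0.2966
β_Corwin = 0.730 × 42.91% / 22.42% = 1.3972
β_P = Σ w_i β_i = 0.33×0.4250 + 0.15×0.4597 + 0.11×0.3850 + 0.25×0.3051 + 0.08×0.2966 + 0.08×1.3972 = 0.4633
MRP = 7.3% − 0.8% = 6.50%
E(R_P) = R_f + β_P × MRP = 0.8% + 0.4633 × 6.5% = 3.81%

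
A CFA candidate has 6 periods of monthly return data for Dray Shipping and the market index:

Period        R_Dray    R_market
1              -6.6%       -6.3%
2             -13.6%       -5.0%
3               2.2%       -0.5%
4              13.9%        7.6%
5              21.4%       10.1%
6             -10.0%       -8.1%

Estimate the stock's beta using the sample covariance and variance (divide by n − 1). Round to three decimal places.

Mean R_i = (-6.6 − 13.6 + 2.2 + 13.9 + 21.4 − 10.0) / 6 = 1.2167%
Mean R_m = (-6.3 − 5.0 − 0.5 + 7.6 + 10.1 − 8.1) / 6 = -0.3667%
Σ(R_i − R̄_i)(R_m − R̄_m) = 513.9367  ⇒  Cov = 513.9367 / 5 = 102.7873
Σ(R_m − R̄_m)² = 289.5133  ⇒  Var(R_m) = 289.5133 / 5 = 57.9027
β = Cov / Var(R_m) = 102.7873 / 57.9027 = 1.7752

1.775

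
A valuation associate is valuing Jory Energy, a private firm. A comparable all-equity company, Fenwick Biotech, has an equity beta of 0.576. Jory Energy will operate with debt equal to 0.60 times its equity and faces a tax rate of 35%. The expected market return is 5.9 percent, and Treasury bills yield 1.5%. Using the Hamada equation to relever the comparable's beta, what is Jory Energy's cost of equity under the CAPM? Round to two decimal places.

β_L = β_U × [1 + (1 − t)(D/E)] = 0.576 × [1 + (1 − 0.35) × 0.60]
    = 0.576 × [1 + 0.65 × 0.60] = 0.576 × 1.3900 = 0.8006
MRP = 5.9% − 1.5% = 4.40%
E(R) = R_f + β_L × MRP = 1.5% + 0.8006 × 4.4% = 5.02%

5.02%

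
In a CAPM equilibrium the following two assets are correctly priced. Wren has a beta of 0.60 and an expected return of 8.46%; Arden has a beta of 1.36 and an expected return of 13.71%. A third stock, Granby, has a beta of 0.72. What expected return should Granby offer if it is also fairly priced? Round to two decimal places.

9.29%

MRP (SML slope) = (13.71% − 8.46%) / (1.36 − 0.60) = 5.25% / 0.76 = 6.9079%
R_f (intercept) = 8.46% − 0.60 × 6.9079% = 4.3153%
E(R_Granby) = R_f + β × MRP = 4.3153% + 0.72 × 6.9079% = 9.29%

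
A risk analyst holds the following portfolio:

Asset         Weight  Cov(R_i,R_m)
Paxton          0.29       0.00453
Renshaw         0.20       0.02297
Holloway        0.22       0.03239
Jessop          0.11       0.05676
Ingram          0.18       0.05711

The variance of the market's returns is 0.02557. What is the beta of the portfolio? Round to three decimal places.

β_Paxton = 0.00453 / 0.02557 = 0.1772
β_Renshaw = 0.02297 / 0.02557 = 0.8983
β_Holloway = 0.03239 / 0.02557 = 1.2667
β_Jessop = 0.05676 / 0.02557 = 2.2198
β_Ingram = 0.05711 / 0.02557 = 2.2335
β_P = Σ w_i β_i = 0.29×0.1772 + 0.20×0.8983 + 0.22×1.2667 + 0.11×2.2198 + 0.18×2.2335 = 1.1559

1.156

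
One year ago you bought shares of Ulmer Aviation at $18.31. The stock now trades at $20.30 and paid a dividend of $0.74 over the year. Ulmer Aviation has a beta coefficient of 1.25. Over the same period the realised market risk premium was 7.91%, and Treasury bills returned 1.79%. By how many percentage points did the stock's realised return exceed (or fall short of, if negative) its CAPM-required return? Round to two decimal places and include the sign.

Realised HPR = (P1 + D1 − P0) / P0 = (20.30 + 0.74 − 18.31) / 18.31 = 2.73 / 18.31 = 14.9099%
CAPM required = R_f + β·MRP = 1.79% + 1.25 × 7.91% = 11.6775%
α = realised − required = 14.9099% − 11.6775% = +3.23%

+3.23%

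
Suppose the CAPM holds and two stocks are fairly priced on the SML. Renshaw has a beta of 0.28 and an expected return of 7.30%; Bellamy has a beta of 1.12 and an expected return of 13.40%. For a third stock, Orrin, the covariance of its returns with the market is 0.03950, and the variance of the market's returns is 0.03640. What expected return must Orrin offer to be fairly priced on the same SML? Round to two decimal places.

MRP = (13.40% − 7.30%) / (1.12 − 0.28) = 7.2619%
R_f = 7.30% − 0.28 × 7.2619% = 5.2667%
β_Orrin = Cov / Var(R_m) = 0.03950 / 0.03640 = 1.0852
E(R_Orrin) = R_f + β × MRP = 5.2667% + 1.0852 × 7.2619% = 13.15%

13.15%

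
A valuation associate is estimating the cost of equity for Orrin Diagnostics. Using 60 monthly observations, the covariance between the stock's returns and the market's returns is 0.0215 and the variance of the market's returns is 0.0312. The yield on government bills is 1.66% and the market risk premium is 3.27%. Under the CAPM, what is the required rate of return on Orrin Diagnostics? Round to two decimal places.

3.91%

β = Cov(R_i, R_m) / Var(R_m) = 0.0215 / 0.0312 = 0.6891
E(R) = R_f + β × MRP = 1.66% + 0.6891 × 3.27% = 3.91%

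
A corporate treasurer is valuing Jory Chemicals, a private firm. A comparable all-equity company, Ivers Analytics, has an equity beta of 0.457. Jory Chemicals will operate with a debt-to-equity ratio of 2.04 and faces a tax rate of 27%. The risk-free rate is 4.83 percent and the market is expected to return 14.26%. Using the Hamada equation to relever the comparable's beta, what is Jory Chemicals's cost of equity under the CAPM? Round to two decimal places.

β_L = β_U × [1 + (1 − t)(D/E)] = 0.457 × [1 + (1 − 0.27) × 2.04]
    = 0.457 × [1 + 0.73 × 2.04] = 0.457 × 2.4892 = 1.1376
MRP = 14.26% − 4.83% = 9.43%
E(R) = R_f + β_L × MRP = 4.83% + 1.1376 × 9.43% = 15.56%

15.56%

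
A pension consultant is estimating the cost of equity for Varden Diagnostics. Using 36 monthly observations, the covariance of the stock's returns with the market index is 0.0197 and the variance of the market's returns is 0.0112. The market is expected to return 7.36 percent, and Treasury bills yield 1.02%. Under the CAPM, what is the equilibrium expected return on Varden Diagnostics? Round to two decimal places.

β = Cov(R_i, R_m) / Var(R_m) = 0.0197 / 0.0112 = 1.7589
MRP = 7.36% − 1.02% = 6.34%
E(R) = R_f + β × MRP = 1.02% + 1.7589 × 6.34% = 12.17%

12.17%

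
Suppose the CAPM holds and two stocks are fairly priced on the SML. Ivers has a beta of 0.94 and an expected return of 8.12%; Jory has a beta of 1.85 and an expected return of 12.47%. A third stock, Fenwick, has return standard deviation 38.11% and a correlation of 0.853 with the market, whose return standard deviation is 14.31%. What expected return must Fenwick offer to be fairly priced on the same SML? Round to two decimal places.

14.49%

MRP = (12.47% − 8.12%) / (1.85 − 0.94) = 4.7802%
R_f = 8.12% − 0.94 × 4.7802% = 3.6266%
β_Fenwick = ρ·σ_i/σ_m = 0.853 × 38.11 / 14.31 = 2.2717
E(R_Fenwick) = R_f + β × MRP = 3.6266% + 2.2717 × 4.7802% = 14.49%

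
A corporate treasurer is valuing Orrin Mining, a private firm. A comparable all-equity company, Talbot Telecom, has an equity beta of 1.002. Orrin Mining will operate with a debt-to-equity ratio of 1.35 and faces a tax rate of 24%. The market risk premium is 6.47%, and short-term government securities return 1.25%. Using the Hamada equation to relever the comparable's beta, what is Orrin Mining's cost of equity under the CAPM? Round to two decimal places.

β_L = β_U × [1 + (1 − t)(D/E)] = 1.002 × [1 + (1 − 0.24) × 1.35]
    = 1.002 × [1 + 0.76 × 1.35] = 1.002 × 2.0260 = 2.0301
E(R) = R_f + β_L × MRP = 1.25% + 2.0301 × 6.47% = 14.38%

14.38%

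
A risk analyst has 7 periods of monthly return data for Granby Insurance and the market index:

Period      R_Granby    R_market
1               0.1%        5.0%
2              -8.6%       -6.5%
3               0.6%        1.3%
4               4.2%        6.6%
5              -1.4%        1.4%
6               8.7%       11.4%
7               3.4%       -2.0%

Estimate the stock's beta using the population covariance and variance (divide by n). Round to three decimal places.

0.767

Mean R_i = (0.1 − 8.6 + 0.6 + 4.2 − 1.4 + 8.7 + 3.4) / 7 = 1.0000%
Mean R_m = (5.0 − 6.5 + 1.3 + 6.6 + 1.4 + 11.4 − 2.0) / 7 = 2.4571%
Σ(R_i − R̄_i)(R_m − R̄_m) = 158.1200  ⇒  Cov = 158.1200 / 7 = 22.5886
Σ(R_m − R̄_m)² = 206.1571  ⇒  Var(R_m) = 206.1571 / 7 = 29.4510
β = Cov / Var(R_m) = 22.5886 / 29.4510 = 0.7670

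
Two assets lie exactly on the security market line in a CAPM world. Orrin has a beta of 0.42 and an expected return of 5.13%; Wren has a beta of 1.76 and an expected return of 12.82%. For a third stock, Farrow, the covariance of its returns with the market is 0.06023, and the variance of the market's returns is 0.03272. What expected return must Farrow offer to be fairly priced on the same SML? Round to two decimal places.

13.28%

MRP = (12.82% − 5.13%) / (1.76 − 0.42) = 5.7388%
R_f = 5.13% − 0.42 × 5.7388% = 2.7197%
β_Farrow = Cov / Var(R_m) = 0.06023 / 0.03272 = 1.8408
E(R_Farrow) = R_f + β × MRP = 2.7197% + 1.8408 × 5.7388% = 13.28%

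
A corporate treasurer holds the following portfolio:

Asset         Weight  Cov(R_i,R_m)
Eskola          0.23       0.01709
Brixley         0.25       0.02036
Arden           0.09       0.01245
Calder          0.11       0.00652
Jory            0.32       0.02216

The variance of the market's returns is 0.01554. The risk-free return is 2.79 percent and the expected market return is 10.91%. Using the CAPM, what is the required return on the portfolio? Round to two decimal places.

β_Eskola = 0.01709 / 0.01554 = 1.0997
β_Brixley = 0.02036 / 0.01554 = 1.3102
β_Arden = 0.01245 / 0.01554 = 0.8012
β_Calder = 0.00652 / 0.01554 = 0.4196
β_Jory = 0.02216 / 0.01554 = 1.4260
β_P = Σ w_i β_i = 0.23×1.0997 + 0.25×1.3102 + 0.09×0.8012 + 0.11×0.4196 + 0.32×1.4260 = 1.1551
MRP = 10.91% − 2.79% = 8.12%
E(R_P) = R_f + β_P × MRP = 2.79% + 1.1551 × 8.12% = 12.17%

12.17%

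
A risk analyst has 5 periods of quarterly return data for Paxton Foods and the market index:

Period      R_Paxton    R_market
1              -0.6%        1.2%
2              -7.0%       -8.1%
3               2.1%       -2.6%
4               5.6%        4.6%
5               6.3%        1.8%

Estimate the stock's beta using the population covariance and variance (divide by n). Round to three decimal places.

Mean R_i = (-0.6 − 7.0 + 2.1 + 5.6 + 6.3) / 5 = 1.2800%
Mean R_m = (1.2 − 8.1 − 2.6 + 4.6 + 1.8) / 5 = -0.6200%
Σ(R_i − R̄_i)(R_m − R̄_m) = 91.5880  ⇒  Cov = 91.5880 / 5 = 18.3176
Σ(R_m − R̄_m)² = 96.2880  ⇒  Var(R_m) = 96.2880 / 5 = 19.2576
β = Cov / Var(R_m) = 18.3176 / 19.2576 = 0.9512

0.951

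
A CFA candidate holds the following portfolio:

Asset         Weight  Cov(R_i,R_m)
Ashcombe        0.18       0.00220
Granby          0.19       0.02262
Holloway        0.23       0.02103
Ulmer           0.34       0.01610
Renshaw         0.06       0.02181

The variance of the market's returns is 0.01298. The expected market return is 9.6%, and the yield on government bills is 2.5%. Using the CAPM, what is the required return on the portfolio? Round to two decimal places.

β_Ashcombe = 0.00220 / 0.01298 = 0.1695
β_Granby = 0.02262 / 0.01298 = 1.7427
β_Holloway = 0.02103 / 0.01298 = 1.6202
β_Ulmer = 0.01610 / 0.01298 = 1.2404
β_Renshaw = 0.02181 / 0.01298 = 1.6803
β_P = Σ w_i β_i = 0.18×0.1695 + 0.19×1.7427 + 0.23×1.6202 + 0.34×1.2404 + 0.06×1.6803 = 1.2568
MRP = 9.6% − 2.5% = 7.10%
E(R_P) = R_f + β_P × MRP = 2.5% + 1.2568 × 7.1% = 11.42%

11.42%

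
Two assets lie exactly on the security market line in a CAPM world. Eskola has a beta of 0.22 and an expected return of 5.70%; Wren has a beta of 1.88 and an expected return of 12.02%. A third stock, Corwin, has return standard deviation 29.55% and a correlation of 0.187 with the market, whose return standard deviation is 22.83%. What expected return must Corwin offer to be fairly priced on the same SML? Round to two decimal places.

MRP = (12.02% − 5.70%) / (1.88 − 0.22) = 3.8072%
R_f = 5.70% − 0.22 × 3.8072% = 4.8624%
β_Corwin = ρ·σ_i/σ_m = 0.187 × 29.55 / 22.83 = 0.2420
E(R_Corwin) = R_f + β × MRP = 4.8624% + 0.2420 × 3.8072% = 5.78%

5.78%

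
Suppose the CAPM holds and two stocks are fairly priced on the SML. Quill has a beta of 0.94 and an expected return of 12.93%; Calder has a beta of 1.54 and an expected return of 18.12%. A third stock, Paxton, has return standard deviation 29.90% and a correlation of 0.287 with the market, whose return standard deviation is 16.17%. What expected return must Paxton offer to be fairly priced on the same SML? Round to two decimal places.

9.39%

MRP = (18.12% − 12.93%) / (1.54 − 0.94) = 8.6500%
R_f = 12.93% − 0.94 × 8.6500% = 4.7990%
β_Paxton = ρ·σ_i/σ_m = 0.287 × 29.90 / 16.17 = 0.5307
E(R_Paxton) = R_f + β × MRP = 4.7990% + 0.5307 × 8.6500% = 9.39%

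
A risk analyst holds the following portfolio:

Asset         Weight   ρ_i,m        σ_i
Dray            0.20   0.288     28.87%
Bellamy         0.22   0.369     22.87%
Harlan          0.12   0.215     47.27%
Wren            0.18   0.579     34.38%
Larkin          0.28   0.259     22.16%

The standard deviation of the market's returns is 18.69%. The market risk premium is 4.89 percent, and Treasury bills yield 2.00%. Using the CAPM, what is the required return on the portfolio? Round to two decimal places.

β_Dray = 0.288 × 28.87% / 18.69% = 0.4449
β_Bellamy = 0.369 × 22.87% / 18.69% = 0.4515
β_Harlan = 0.215 × 47.27% / 18.69% = 0.5438
β_Wren = 0.579 × 34.38% / 18.69% = 1.0651
β_Larkin = 0.259 × 22.16% / 18.69% = 0.3071
β_P = Σ w_i β_i = 0.20×0.4449 + 0.22×0.4515 + 0.12×0.5438 + 0.18×1.0651 + 0.28×0.3071 = 0.5313
E(R_P) = R_f + β_P × MRP = 2.00% + 0.5313 × 4.89% = 4.60%

4.60%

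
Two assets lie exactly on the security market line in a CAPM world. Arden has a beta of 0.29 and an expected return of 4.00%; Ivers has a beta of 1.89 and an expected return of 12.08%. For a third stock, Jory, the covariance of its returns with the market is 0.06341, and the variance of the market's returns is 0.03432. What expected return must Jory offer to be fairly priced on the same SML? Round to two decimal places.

MRP = (12.08% − 4.00%) / (1.89 − 0.29) = 5.0500%
R_f = 4.00% − 0.29 × 5.0500% = 2.5355%
β_Jory = Cov / Var(R_m) = 0.06341 / 0.03432 = 1.8476
E(R_Jory) = R_f + β × MRP = 2.5355% + 1.8476 × 5.0500% = 11.87%

11.87%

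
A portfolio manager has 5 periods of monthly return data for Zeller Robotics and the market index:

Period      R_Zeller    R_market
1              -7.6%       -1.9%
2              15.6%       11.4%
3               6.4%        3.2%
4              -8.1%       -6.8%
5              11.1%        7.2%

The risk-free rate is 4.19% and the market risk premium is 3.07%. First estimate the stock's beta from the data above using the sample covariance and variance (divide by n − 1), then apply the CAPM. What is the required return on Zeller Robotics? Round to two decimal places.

8.66%

Mean R_i = (-7.6 + 15.6 + 6.4 − 8.1 + 11.1) / 5 = 3.4800%
Mean R_m = (-1.9 + 11.4 + 3.2 − 6.8 + 7.2) / 5 = 2.6200%
Σ(R_i − R̄_i)(R_m − R̄_m) = 302.1720  ⇒  Cov = 302.1720 / 4 = 75.5430
Σ(R_m − R̄_m)² = 207.5680  ⇒  Var(R_m) = 207.5680 / 4 = 51.8920
β = Cov / Var(R_m) = 75.5430 / 51.8920 = 1.4558
E(R) = R_f + β × MRP = 4.19% + 1.4558 × 3.07% = 8.66%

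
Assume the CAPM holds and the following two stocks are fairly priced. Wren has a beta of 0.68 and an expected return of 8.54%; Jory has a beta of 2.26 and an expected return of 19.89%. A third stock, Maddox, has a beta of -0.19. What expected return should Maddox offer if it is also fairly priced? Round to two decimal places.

2.29%

MRP (SML slope) = (19.89% − 8.54%) / (2.26 − 0.68) = 11.35% / 1.58 = 7.1835%
R_f (intercept) = 8.54% − 0.68 × 7.1835% = 3.6552%
E(R_Maddox) = R_f + β × MRP = 3.6552% + -0.19 × 7.1835% = 2.29%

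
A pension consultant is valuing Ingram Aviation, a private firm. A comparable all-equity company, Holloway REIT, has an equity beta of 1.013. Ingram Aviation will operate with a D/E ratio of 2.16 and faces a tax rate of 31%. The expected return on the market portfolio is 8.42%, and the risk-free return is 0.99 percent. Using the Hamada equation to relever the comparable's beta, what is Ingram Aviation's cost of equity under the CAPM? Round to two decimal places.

β_L = β_U × [1 + (1 − t)(D/E)] = 1.013 × [1 + (1 − 0.31) × 2.16]
    = 1.013 × [1 + 0.69 × 2.16] = 1.013 × 2.4904 = 2.5228
MRP = 8.42% − 0.99% = 7.43%
E(R) = R_f + β_L × MRP = 0.99% + 2.5228 × 7.43% = 19.73%

19.73%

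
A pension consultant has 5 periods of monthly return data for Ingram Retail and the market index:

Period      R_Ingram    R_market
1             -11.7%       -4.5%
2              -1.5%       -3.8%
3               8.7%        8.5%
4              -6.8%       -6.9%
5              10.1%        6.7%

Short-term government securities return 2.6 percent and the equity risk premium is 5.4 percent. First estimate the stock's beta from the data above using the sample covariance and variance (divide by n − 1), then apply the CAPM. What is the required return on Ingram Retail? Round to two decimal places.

9.28%

Mean R_i = (-11.7 − 1.5 + 8.7 − 6.8 + 10.1) / 5 = -0.2400%
Mean R_m = (-4.5 − 3.8 + 8.5 − 6.9 + 6.7) / 5 = 0.0000%
Σ(R_i − R̄_i)(R_m − R̄_m) = 246.8900  ⇒  Cov = 246.8900 / 4 = 61.7225
Σ(R_m − R̄_m)² = 199.4400  ⇒  Var(R_m) = 199.4400 / 4 = 49.8600
β = Cov / Var(R_m) = 61.7225 / 49.8600 = 1.2379
E(R) = R_f + β × MRP = 2.6% + 1.2379 × 5.4% = 9.28%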